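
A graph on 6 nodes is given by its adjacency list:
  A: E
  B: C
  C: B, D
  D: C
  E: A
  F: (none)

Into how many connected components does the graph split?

F is isolated — a component by itself.
Starting from A we can reach A, E. That is one component of size 2.
Starting from B we can reach B, C, D. That is one component of size 3.
Total: 3 components.

3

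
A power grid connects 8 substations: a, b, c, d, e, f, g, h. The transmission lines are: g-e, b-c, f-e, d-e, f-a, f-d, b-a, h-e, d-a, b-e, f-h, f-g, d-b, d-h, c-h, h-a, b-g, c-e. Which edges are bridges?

none

The edges on the cycle f-d-b-c-h-a-f are not bridges since each lies on that cycle.
Every edge lies on some cycle, so there are no bridges.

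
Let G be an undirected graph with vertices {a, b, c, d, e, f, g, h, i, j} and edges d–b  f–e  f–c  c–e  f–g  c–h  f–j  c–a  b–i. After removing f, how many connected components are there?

4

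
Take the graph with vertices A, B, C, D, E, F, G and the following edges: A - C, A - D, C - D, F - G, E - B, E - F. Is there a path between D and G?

No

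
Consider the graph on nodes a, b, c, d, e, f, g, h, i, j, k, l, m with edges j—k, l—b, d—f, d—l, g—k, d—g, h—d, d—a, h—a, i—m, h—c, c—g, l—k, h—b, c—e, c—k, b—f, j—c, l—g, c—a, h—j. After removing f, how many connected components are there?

With f gone, the remaining components are: {i, m}; {a, b, c, d, e, g, h, j, k, l}.
That is 2 components.

2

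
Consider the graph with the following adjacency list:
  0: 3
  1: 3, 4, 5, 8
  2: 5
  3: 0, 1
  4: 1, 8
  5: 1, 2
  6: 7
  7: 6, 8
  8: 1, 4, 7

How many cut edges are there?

The edges on the cycle 4-8-1-4 are not bridges since each lies on that cycle.
But removing 3-0 disconnects 3 from 0; removing 1-3 disconnects 1 from 3; removing 1-5 disconnects 1 from 5; removing 6-7 disconnects 6 from 7 — these are bridges.
In total 6 edges are bridges.

6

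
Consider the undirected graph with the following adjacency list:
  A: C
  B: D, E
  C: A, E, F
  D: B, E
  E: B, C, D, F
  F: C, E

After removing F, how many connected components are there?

With F gone, the remaining components are: {A, B, C, D, E}.
That is 1 component.

1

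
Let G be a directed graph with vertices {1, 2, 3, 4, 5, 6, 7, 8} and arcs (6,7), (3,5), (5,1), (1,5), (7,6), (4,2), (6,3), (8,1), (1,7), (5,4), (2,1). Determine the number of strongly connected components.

{1, 2, 3, 4, 5, 6, 7} are all mutually reachable — one SCC of size 7.
{8} is an SCC by itself.
That gives 2 strongly connected components.

2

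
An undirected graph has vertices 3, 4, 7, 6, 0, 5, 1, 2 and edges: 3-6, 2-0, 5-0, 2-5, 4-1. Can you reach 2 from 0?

Yes

From 0 we can reach 0, 2, 5, which includes 2.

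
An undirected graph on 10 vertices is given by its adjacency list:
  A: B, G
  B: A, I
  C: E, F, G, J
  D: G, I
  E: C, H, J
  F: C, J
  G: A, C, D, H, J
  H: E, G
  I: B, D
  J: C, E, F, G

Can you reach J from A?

From A we can reach A, B, C, D, E, F, G, H, I, J, which includes J.

Yes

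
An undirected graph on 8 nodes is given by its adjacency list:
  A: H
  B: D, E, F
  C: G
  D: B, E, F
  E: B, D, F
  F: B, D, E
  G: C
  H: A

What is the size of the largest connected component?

4

Starting from A we can reach A, H. That is one component of size 2.
Starting from C we can reach C, G. That is one component of size 2.
Starting from B we can reach B, D, E, F. That is one component of size 4.
The largest has 4 vertices.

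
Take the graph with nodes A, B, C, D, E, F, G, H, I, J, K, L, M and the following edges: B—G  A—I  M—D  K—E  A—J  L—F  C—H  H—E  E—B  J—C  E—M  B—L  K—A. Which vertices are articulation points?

A, B, E, L, M

Removing A increases the component count from 1 to 2, so A is a cut vertex.
Removing B increases the component count from 1 to 3, so B is a cut vertex.
Removing E increases the component count from 1 to 3, so E is a cut vertex.
Likewise L, M are cut vertices.
By contrast removing C leaves 1 component; it is not a cut vertex. No other vertex is a cut vertex either.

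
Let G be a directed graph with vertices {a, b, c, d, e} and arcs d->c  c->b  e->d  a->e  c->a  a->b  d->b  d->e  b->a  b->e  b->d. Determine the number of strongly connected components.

1

{a, b, c, d, e} are all mutually reachable — one SCC of size 5.
That gives 1 strongly connected component.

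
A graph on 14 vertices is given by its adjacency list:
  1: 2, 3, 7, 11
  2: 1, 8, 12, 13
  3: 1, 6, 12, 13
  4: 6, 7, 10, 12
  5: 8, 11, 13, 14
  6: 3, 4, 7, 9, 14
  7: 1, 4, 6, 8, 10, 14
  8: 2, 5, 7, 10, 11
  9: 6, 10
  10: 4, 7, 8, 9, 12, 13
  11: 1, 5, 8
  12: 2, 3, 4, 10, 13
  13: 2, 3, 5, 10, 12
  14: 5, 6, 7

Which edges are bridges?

none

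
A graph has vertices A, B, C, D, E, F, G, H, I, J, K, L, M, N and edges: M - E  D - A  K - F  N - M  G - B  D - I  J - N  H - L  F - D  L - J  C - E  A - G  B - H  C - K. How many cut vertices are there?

Removing D increases the component count from 1 to 2, so D is a cut vertex.
By contrast removing M leaves 1 component; it is not a cut vertex. No other vertex is a cut vertex either.

1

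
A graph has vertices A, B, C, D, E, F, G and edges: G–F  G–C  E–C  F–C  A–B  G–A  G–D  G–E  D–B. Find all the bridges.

The edges on the cycle G-D-B-A-G are not bridges since each lies on that cycle.
Every edge lies on some cycle, so there are no bridges.

none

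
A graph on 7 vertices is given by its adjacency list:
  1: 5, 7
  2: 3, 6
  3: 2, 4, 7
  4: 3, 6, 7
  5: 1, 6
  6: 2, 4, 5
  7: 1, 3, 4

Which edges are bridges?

The edges on the cycle 5-1-7-4-3-2-6-5 are not bridges since each lies on that cycle.
Every edge lies on some cycle, so there are no bridges.

none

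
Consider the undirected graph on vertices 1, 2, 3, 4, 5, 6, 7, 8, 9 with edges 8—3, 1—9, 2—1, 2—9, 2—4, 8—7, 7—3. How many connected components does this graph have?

4

5 is isolated — a component by itself.
6 is isolated — a component by itself.
Starting from 3 we can reach 3, 7, 8. That is one component of size 3.
Starting from 1 we can reach 1, 2, 4, 9. That is one component of size 4.
Total: 4 components.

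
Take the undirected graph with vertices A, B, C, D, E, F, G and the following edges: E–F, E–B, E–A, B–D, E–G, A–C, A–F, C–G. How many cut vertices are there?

2

Removing B increases the component count from 1 to 2, so B is a cut vertex.
Removing E increases the component count from 1 to 2, so E is a cut vertex.
By contrast removing A leaves 1 component; it is not a cut vertex. No other vertex is a cut vertex either.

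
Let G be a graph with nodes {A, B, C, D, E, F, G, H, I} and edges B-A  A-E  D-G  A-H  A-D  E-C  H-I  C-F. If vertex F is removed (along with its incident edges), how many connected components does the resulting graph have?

1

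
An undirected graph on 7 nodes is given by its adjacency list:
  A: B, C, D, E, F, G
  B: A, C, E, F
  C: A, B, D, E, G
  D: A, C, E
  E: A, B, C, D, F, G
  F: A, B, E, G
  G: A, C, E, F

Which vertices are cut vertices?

none

Removing F, for instance, still leaves 1 component. No single vertex removal increases the component count — the graph has no articulation points.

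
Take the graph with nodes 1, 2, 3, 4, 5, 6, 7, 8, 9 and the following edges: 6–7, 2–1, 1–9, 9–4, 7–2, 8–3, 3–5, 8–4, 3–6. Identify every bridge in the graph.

3-5

The edges on the cycle 8-3-6-7-2-1-9-4-8 are not bridges since each lies on that cycle.
But removing 5–3 disconnects 5 from 3 — this is a bridge.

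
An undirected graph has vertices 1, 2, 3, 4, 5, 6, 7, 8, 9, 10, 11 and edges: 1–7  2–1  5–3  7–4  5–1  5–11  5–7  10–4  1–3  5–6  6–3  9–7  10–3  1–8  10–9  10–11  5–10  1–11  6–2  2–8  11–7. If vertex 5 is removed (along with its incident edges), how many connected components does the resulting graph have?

1

With 5 gone, the remaining components are: {1, 2, 3, 4, 6, 7, 8, 9, 10, 11}.
That is 1 component.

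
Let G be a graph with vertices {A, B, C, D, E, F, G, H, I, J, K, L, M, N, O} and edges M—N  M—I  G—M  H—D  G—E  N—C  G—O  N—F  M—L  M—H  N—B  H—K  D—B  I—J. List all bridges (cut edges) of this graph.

C-N, E-G, F-N, G-M, G-O, H-K, I-J, I-M, L-M

The edges on the cycle M-H-D-B-N-M are not bridges since each lies on that cycle.
But removing M—G disconnects M from G; removing E—G disconnects E from G; removing N—C disconnects N from C; removing F—N disconnects F from N — these are bridges.
In total 9 edges are bridges.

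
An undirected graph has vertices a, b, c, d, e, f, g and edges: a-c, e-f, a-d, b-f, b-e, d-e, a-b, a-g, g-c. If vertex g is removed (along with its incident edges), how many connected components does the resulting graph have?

1

With g gone, the remaining components are: {a, b, c, d, e, f}.
That is 1 component.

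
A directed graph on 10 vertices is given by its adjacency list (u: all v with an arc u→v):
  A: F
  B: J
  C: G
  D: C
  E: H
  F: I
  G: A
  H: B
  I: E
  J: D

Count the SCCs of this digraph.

{A, B, C, D, E, F, G, H, I, J} are all mutually reachable — one SCC of size 10.
That gives 1 strongly connected component.

1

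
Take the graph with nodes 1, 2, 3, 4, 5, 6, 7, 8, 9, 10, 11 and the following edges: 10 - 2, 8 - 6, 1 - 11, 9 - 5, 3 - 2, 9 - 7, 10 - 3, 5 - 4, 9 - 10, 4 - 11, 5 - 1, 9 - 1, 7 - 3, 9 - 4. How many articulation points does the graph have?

Removing 9 increases the component count from 2 to 3, so 9 is a cut vertex.
By contrast removing 5 leaves 2 components; it is not a cut vertex. No other vertex is a cut vertex either.

1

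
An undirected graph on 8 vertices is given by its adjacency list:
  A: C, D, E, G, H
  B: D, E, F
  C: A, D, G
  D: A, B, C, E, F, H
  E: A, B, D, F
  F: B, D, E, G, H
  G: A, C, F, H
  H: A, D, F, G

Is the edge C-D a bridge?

No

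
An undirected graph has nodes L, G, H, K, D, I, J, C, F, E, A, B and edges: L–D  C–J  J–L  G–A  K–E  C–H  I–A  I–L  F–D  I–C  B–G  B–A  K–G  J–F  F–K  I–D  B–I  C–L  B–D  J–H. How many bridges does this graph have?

The edges on the cycle B-I-C-J-F-K-G-B are not bridges since each lies on that cycle.
But removing K–E disconnects K from E — this is a bridge.

1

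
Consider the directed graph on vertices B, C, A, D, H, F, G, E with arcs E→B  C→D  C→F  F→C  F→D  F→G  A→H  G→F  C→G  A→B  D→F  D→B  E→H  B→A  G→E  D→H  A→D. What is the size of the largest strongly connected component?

{A, B, C, D, E, F, G} are all mutually reachable — one SCC of size 7.
{H} is an SCC by itself.
The largest has 7 vertices.

7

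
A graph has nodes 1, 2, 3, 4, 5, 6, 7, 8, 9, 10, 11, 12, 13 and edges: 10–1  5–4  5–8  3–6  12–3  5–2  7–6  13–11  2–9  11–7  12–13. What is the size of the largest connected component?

6

Starting from 1 we can reach 1, 10. That is one component of size 2.
Starting from 2 we can reach 2, 4, 5, 8, 9. That is one component of size 5.
Starting from 3 we can reach 3, 6, 7, 11, 12, 13. That is one component of size 6.
The largest has 6 vertices.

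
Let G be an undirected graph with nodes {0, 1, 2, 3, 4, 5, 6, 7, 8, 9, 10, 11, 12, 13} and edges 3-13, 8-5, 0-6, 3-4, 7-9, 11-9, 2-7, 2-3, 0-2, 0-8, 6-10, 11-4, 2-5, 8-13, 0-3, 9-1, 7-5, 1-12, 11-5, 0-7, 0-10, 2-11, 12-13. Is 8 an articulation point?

Deleting 8 leaves 1 component (was 1) (its neighbors 0, 5, 13 remain connected to each other), so 8 is not a cut vertex.

No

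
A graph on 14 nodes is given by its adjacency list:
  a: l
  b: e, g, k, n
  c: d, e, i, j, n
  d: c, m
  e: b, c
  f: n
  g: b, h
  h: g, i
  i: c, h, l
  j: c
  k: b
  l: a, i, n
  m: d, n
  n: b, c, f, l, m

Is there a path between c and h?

Yes

From c we can reach a, b, c, d, e, f, g, h, i, j, k, l, m, n, which includes h.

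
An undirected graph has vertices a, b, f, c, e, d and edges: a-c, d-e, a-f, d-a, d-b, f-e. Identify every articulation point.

Removing a increases the component count from 1 to 2, so a is a cut vertex.
Removing d increases the component count from 1 to 2, so d is a cut vertex.
By contrast removing e leaves 1 component; it is not a cut vertex. No other vertex is a cut vertex either.

a, d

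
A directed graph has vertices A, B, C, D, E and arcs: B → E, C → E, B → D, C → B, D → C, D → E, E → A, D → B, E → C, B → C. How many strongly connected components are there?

{B, C, D, E} are all mutually reachable — one SCC of size 4.
{A} is an SCC by itself.
That gives 2 strongly connected components.

2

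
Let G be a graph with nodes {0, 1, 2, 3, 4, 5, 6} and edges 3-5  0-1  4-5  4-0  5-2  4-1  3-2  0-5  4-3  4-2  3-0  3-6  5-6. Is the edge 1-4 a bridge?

No

After removing 1-4, the path 1-0-4 still connects them, so the edge is not a bridge.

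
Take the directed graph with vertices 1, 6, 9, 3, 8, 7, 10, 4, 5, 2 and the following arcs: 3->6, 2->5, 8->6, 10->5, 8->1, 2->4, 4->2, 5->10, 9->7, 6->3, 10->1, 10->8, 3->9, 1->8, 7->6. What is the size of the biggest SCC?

4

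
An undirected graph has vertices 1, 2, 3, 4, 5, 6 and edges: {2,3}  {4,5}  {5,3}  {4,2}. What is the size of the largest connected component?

4

6 is isolated — a component by itself.
1 is isolated — a component by itself.
Starting from 2 we can reach 2, 3, 4, 5. That is one component of size 4.
The largest has 4 vertices.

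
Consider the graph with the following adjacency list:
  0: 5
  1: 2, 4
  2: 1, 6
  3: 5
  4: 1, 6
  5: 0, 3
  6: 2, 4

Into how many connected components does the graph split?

2

Starting from 0 we can reach 0, 3, 5. That is one component of size 3.
Starting from 1 we can reach 1, 2, 4, 6. That is one component of size 4.
Total: 2 components.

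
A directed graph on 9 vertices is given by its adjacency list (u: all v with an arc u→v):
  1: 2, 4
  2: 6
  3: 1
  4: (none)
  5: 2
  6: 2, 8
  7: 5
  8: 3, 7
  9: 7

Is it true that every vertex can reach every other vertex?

No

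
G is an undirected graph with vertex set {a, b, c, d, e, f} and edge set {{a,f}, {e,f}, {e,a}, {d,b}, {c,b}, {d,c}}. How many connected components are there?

2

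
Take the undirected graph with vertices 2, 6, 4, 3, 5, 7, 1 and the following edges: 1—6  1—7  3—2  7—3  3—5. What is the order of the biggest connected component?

6

4 is isolated — a component by itself.
Starting from 1 we can reach 1, 2, 3, 5, 6, 7. That is one component of size 6.
The largest has 6 vertices.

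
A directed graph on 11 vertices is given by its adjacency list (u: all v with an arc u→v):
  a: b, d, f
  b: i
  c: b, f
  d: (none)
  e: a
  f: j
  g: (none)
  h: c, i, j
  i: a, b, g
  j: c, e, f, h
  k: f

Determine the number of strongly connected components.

{a, b, c, e, f, h, i, j} are all mutually reachable — one SCC of size 8.
{k} is an SCC by itself.
{d} is an SCC by itself.
{g} is an SCC by itself.
That gives 4 strongly connected components.

4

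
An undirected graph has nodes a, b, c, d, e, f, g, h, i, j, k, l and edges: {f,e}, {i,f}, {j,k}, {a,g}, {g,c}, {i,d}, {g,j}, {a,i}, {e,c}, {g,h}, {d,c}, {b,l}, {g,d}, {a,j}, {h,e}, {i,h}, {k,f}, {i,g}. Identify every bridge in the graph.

The edges on the cycle a-i-d-c-e-h-g-a are not bridges since each lies on that cycle.
But removing b-l disconnects b from l — this is a bridge.

b-l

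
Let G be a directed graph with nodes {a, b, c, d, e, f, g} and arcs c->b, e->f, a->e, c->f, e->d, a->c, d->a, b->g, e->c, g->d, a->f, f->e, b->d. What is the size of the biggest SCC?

7

{a, b, c, d, e, f, g} are all mutually reachable — one SCC of size 7.
The largest has 7 vertices.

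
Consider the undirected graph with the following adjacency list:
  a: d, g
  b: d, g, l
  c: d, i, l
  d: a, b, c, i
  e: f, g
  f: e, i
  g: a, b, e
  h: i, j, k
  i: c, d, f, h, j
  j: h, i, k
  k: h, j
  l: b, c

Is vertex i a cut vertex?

Yes

Deleting i raises the number of components from 1 to 2, so i is a cut vertex.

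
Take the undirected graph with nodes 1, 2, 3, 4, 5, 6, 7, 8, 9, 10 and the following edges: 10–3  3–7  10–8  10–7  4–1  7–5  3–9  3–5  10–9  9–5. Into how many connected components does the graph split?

2 is isolated — a component by itself.
6 is isolated — a component by itself.
Starting from 1 we can reach 1, 4. That is one component of size 2.
Starting from 3 we can reach 3, 5, 7, 8, 9, 10. That is one component of size 6.
Total: 4 components.

4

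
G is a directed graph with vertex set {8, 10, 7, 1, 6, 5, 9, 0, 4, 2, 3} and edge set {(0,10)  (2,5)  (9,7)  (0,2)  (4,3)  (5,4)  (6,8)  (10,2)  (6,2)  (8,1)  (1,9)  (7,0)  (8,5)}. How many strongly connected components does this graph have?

11

{3} is an SCC by itself.
{0} is an SCC by itself.
{5} is an SCC by itself.
{8} is an SCC by itself.
{1} is an SCC by itself.
(and 6 more singleton SCCs)
That gives 11 strongly connected components.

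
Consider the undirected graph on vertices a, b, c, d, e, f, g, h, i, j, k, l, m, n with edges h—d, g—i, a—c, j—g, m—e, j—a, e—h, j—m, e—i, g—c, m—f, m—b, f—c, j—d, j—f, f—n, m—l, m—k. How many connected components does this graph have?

Starting from a we can reach a, b, c, d, e, f, g, h, i, j, k, l, m, n. That is one component of size 14.
Total: 1 component.

1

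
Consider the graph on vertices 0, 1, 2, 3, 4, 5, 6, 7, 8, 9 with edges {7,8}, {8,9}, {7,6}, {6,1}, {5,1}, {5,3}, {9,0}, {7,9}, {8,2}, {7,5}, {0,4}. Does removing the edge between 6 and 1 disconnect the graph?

No

After removing 6 - 1, the path 6-7-5-1 still connects them, so the edge is not a bridge.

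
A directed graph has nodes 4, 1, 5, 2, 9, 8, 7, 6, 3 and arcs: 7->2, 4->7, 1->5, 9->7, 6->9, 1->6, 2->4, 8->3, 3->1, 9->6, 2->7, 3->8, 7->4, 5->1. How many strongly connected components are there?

4

{2, 4, 7} are all mutually reachable — one SCC of size 3.
{6, 9} are all mutually reachable — one SCC of size 2.
{1, 5} are all mutually reachable — one SCC of size 2.
{3, 8} are all mutually reachable — one SCC of size 2.
That gives 4 strongly connected components.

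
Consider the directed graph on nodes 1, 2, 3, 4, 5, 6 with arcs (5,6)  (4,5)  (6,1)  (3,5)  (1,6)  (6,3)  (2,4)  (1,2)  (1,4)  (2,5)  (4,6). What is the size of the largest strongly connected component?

6

{1, 2, 3, 4, 5, 6} are all mutually reachable — one SCC of size 6.
The largest has 6 vertices.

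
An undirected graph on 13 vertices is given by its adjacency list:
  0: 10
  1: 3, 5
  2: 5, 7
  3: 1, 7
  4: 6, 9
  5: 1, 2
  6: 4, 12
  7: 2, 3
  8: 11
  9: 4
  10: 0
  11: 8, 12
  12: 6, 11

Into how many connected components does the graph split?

3

Starting from 0 we can reach 0, 10. That is one component of size 2.
Starting from 1 we can reach 1, 2, 3, 5, 7. That is one component of size 5.
Starting from 4 we can reach 4, 6, 8, 9, 11, 12. That is one component of size 6.
Total: 3 components.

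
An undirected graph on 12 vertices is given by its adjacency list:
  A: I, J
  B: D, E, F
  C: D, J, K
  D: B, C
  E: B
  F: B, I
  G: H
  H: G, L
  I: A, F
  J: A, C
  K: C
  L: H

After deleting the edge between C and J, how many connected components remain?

C and J are still connected via C-D-B-F-I-A-J, so the component count stays at 2.

2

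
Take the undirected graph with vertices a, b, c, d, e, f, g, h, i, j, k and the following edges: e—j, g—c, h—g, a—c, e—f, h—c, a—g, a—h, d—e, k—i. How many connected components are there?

4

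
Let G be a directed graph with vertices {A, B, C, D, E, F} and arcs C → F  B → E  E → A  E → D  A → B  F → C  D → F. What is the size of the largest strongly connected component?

3

{A, B, E} are all mutually reachable — one SCC of size 3.
{C, F} are all mutually reachable — one SCC of size 2.
{D} is an SCC by itself.
The largest has 3 vertices.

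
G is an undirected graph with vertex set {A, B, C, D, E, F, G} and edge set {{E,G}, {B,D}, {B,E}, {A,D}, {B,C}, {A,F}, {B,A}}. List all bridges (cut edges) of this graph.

The edges on the cycle B-A-D-B are not bridges since each lies on that cycle.
But removing A - F disconnects A from F; removing B - C disconnects B from C; removing E - G disconnects E from G; removing B - E disconnects B from E — these are bridges.

A-F, B-C, B-E, E-G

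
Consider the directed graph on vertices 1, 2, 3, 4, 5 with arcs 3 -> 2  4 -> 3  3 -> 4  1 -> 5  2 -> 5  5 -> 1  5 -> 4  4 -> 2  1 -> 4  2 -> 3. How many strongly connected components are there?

1

{1, 2, 3, 4, 5} are all mutually reachable — one SCC of size 5.
That gives 1 strongly connected component.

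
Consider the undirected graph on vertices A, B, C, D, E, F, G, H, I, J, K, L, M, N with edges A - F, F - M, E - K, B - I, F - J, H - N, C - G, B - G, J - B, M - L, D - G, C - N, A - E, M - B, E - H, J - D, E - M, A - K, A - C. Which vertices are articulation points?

Removing B increases the component count from 1 to 2, so B is a cut vertex.
Removing M increases the component count from 1 to 2, so M is a cut vertex.
By contrast removing H leaves 1 component; it is not a cut vertex. No other vertex is a cut vertex either.

B, M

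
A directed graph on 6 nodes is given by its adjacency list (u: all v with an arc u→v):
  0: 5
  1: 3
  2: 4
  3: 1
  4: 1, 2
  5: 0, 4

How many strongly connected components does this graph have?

{2, 4} are all mutually reachable — one SCC of size 2.
{0, 5} are all mutually reachable — one SCC of size 2.
{1, 3} are all mutually reachable — one SCC of size 2.
That gives 3 strongly connected components.

3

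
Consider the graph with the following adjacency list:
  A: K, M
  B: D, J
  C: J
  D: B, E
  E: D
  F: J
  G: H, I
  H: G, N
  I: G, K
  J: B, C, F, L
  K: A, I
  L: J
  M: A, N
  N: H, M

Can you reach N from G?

Yes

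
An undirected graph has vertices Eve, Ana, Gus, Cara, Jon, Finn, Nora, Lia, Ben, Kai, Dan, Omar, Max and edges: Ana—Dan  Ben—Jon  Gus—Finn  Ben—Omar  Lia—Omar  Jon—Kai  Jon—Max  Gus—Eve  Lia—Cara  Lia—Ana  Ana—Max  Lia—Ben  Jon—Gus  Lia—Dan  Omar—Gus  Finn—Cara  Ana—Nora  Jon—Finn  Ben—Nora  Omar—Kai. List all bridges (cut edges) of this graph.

The edges on the cycle Ben-Jon-Gus-Omar-Ben are not bridges since each lies on that cycle.
But removing Gus—Eve disconnects Gus from Eve — this is a bridge.

Eve-Gus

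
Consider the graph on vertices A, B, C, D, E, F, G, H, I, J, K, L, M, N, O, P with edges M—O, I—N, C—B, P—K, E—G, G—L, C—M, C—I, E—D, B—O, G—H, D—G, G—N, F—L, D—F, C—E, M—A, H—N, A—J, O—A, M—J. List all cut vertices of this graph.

C

Removing C increases the component count from 2 to 3, so C is a cut vertex.
By contrast removing L leaves 2 components; it is not a cut vertex. No other vertex is a cut vertex either.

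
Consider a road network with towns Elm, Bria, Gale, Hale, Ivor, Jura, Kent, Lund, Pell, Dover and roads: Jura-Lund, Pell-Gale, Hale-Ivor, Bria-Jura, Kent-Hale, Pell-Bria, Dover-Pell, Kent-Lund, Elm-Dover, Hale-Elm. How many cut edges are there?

The edges on the cycle Kent-Hale-Elm-Dover-Pell-Bria-Jura-Lund-Kent are not bridges since each lies on that cycle.
But removing Gale-Pell disconnects Gale from Pell; removing Ivor-Hale disconnects Ivor from Hale — these are bridges.
That makes 2 bridges.

2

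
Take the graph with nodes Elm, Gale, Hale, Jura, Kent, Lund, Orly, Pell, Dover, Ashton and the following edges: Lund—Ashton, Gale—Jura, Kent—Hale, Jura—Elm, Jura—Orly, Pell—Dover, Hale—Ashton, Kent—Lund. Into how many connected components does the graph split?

Starting from Pell we can reach Pell, Dover. That is one component of size 2.
Starting from Hale we can reach Hale, Kent, Lund, Ashton. That is one component of size 4.
Starting from Elm we can reach Elm, Gale, Jura, Orly. That is one component of size 4.
Total: 3 components.

3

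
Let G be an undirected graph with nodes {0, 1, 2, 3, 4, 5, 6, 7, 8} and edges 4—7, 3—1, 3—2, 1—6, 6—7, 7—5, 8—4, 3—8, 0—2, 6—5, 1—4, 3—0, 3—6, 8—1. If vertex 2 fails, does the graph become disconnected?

No

Deleting 2 leaves 1 component (was 1) (its neighbors 0, 3 remain connected to each other), so 2 is not a cut vertex.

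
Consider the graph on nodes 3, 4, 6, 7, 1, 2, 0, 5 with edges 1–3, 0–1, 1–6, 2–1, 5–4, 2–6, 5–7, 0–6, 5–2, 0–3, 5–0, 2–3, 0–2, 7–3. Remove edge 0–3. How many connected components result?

1

0 and 3 are still connected via 0-2-3, so the component count stays at 1.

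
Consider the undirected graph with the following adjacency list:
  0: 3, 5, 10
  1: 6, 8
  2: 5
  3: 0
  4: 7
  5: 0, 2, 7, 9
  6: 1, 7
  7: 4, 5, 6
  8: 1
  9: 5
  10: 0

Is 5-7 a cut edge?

Removing 5-7 leaves no path between 5 and 7: the component count goes from 1 to 2. So it is a bridge.

Yes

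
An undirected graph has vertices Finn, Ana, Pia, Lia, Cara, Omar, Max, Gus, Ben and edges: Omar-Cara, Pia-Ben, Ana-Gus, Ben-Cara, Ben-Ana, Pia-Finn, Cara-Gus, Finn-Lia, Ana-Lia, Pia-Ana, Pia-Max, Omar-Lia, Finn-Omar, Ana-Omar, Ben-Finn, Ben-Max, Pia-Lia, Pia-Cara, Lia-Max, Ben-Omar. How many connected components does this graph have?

1

Starting from Ana we can reach Ana, Ben, Gus, Lia, Max, Pia, Cara, Finn, Omar. That is one component of size 9.
Total: 1 component.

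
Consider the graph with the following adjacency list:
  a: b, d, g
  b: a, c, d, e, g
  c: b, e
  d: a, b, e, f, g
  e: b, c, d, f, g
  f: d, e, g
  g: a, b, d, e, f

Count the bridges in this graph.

The edges on the cycle e-d-b-e are not bridges since each lies on that cycle.
Every edge lies on some cycle, so there are no bridges.

0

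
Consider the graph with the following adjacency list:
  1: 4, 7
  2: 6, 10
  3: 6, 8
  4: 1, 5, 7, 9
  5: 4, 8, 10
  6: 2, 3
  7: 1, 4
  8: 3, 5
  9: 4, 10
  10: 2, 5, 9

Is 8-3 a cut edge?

No

After removing 8-3, the path 8-5-10-2-6-3 still connects them, so the edge is not a bridge.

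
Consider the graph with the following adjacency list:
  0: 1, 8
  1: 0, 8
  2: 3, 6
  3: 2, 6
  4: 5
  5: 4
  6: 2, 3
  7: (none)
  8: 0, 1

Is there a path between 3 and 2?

From 3 we can reach 2, 3, 6, which includes 2.

Yes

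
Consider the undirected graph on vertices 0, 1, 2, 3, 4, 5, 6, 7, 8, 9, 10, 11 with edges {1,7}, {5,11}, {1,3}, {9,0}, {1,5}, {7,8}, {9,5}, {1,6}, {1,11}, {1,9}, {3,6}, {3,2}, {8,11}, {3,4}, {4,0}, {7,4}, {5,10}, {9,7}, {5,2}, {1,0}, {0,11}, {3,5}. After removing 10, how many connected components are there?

With 10 gone, the remaining components are: {0, 1, 2, 3, 4, 5, 6, 7, 8, 9, 11}.
That is 1 component.

1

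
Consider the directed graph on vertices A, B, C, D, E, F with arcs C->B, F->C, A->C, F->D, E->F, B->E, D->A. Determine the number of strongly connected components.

1

{A, B, C, D, E, F} are all mutually reachable — one SCC of size 6.
That gives 1 strongly connected component.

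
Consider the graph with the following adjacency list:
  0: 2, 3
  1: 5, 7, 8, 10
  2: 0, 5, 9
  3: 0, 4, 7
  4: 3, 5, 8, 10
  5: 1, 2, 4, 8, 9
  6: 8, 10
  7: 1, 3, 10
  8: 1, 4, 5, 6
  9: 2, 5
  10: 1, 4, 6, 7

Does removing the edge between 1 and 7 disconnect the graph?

No

After removing 1-7, the path 1-10-7 still connects them, so the edge is not a bridge.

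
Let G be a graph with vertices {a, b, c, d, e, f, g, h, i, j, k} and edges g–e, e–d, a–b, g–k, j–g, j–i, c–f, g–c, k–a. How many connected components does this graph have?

h is isolated — a component by itself.
Starting from a we can reach a, b, c, d, e, f, g, i, j, k. That is one component of size 10.
Total: 2 components.

2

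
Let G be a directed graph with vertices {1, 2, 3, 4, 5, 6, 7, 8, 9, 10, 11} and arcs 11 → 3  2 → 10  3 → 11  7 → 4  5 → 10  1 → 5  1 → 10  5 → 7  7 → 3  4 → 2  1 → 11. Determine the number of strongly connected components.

10

{3, 11} are all mutually reachable — one SCC of size 2.
{4} is an SCC by itself.
{5} is an SCC by itself.
{7} is an SCC by itself.
{10} is an SCC by itself.
(and 5 more singleton SCCs)
That gives 10 strongly connected components.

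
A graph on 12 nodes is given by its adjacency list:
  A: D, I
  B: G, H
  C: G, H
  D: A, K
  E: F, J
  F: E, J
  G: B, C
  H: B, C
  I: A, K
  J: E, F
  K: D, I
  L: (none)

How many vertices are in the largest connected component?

L is isolated — a component by itself.
Starting from E we can reach E, F, J. That is one component of size 3.
Starting from B we can reach B, C, G, H. That is one component of size 4.
Starting from A we can reach A, D, I, K. That is one component of size 4.
The largest has 4 vertices.

4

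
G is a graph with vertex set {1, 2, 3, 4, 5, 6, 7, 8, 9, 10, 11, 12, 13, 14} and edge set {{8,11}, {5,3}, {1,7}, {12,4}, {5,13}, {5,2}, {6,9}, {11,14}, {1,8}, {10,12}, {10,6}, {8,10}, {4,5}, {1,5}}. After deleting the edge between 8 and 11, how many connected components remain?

Before removal there is 1 component.
8-11 is a bridge — removing it separates 8's side from 11's side.
After removal: 2 components.

2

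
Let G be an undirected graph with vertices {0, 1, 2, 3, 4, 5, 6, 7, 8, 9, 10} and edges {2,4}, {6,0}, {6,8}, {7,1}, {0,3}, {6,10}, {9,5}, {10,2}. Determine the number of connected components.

Starting from 1 we can reach 1, 7. That is one component of size 2.
Starting from 5 we can reach 5, 9. That is one component of size 2.
Starting from 0 we can reach 0, 2, 3, 4, 6, 8, 10. That is one component of size 7.
Total: 3 components.

3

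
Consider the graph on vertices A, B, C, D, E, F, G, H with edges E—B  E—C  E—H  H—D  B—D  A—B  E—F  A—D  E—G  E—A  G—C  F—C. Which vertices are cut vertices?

Removing E increases the component count from 1 to 2, so E is a cut vertex.
By contrast removing B leaves 1 component; it is not a cut vertex. No other vertex is a cut vertex either.

E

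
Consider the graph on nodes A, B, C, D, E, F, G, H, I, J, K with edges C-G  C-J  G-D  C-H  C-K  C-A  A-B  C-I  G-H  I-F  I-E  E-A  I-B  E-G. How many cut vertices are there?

3

Removing C increases the component count from 1 to 3, so C is a cut vertex.
Removing G increases the component count from 1 to 2, so G is a cut vertex.
Removing I increases the component count from 1 to 2, so I is a cut vertex.
By contrast removing D leaves 1 component; it is not a cut vertex. No other vertex is a cut vertex either.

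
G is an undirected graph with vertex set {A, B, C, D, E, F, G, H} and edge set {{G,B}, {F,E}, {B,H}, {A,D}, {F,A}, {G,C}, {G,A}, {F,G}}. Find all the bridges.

The edges on the cycle F-G-A-F are not bridges since each lies on that cycle.
But removing G-B disconnects G from B; removing F-E disconnects F from E; removing A-D disconnects A from D; removing G-C disconnects G from C — these are bridges.
In total 5 edges are bridges.

A-D, B-G, B-H, C-G, E-F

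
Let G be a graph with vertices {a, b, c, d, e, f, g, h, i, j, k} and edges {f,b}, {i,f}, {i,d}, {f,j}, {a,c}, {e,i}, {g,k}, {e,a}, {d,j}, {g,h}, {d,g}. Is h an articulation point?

No

Deleting h leaves 1 component (was 1), so h is not a cut vertex.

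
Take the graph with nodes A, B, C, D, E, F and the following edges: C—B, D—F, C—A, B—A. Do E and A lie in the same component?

No

The component containing E is {E}, and A is not in it.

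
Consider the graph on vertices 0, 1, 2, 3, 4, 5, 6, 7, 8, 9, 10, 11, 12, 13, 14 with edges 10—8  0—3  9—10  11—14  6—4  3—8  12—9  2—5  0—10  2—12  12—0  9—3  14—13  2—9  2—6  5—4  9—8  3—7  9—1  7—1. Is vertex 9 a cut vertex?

No

Deleting 9 leaves 2 components (was 2), so 9 is not a cut vertex.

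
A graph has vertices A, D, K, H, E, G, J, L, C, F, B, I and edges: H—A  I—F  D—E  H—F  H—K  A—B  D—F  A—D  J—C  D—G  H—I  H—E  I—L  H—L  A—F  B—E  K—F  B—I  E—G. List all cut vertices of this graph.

Removing G, for instance, still leaves 2 components. No single vertex removal increases the component count — the graph has no articulation points.

none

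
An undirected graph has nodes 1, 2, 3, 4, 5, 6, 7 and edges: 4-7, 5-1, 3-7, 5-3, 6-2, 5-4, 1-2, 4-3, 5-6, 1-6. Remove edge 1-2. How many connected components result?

1

1 and 2 are still connected via 1-6-2, so the component count stays at 1.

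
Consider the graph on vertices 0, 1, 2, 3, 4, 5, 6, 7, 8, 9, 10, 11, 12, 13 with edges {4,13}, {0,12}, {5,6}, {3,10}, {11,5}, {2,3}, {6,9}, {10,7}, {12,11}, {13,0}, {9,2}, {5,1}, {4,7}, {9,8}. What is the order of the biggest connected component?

14

Starting from 0 we can reach 0, 1, 2, 3, 4, 5, 6, 7, 8, 9, 10, 11, 12, 13. That is one component of size 14.
The largest has 14 vertices.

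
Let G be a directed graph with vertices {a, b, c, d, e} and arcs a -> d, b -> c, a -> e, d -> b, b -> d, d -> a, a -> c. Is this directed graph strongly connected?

No

There is no directed path from c to d, so the graph is not strongly connected.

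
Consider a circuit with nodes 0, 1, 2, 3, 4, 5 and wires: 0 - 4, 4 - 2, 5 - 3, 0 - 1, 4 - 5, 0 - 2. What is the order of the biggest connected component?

Starting from 0 we can reach 0, 1, 2, 3, 4, 5. That is one component of size 6.
The largest has 6 vertices.

6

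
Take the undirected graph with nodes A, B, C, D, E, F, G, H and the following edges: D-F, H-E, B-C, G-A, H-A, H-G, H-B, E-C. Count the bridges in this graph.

The edges on the cycle H-G-A-H are not bridges since each lies on that cycle.
But removing D-F disconnects D from F — this is a bridge.

1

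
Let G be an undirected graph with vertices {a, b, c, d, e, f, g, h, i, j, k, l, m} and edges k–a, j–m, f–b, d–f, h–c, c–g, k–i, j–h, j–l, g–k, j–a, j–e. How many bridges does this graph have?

6

The edges on the cycle j-h-c-g-k-a-j are not bridges since each lies on that cycle.
But removing j–e disconnects j from e; removing f–b disconnects f from b; removing j–m disconnects j from m; removing d–f disconnects d from f — these are bridges.
In total 6 edges are bridges.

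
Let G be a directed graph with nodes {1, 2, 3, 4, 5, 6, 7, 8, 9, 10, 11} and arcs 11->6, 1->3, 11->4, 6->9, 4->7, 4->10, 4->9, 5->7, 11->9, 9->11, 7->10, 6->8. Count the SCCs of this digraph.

8

{4, 6, 9, 11} are all mutually reachable — one SCC of size 4.
{2} is an SCC by itself.
{8} is an SCC by itself.
{7} is an SCC by itself.
{10} is an SCC by itself.
(and 3 more singleton SCCs)
That gives 8 strongly connected components.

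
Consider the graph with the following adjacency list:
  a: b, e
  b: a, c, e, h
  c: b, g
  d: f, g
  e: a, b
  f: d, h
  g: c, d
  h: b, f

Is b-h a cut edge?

After removing b-h, the path b-c-g-d-f-h still connects them, so the edge is not a bridge.

No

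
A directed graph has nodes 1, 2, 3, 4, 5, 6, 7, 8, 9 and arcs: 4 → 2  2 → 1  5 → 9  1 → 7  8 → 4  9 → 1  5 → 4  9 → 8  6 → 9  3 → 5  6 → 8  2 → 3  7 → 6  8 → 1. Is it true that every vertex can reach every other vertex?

From 2 we can reach every vertex (1, 2, 3, 4, 5, 6, 7, 8, 9), and every vertex can reach 2 (1, 2, 3, 4, 5, 6, 7, 8, 9). So the whole graph is one strongly connected component.

Yes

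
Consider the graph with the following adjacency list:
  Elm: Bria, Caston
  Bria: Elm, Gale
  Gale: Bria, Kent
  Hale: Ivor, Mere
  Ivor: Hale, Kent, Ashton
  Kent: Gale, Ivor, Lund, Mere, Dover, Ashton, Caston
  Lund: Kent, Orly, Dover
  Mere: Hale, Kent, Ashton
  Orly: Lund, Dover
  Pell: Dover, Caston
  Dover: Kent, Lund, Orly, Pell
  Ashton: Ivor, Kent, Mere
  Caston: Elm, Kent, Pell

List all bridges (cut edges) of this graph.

none

The edges on the cycle Kent-Ashton-Ivor-Kent are not bridges since each lies on that cycle.
Every edge lies on some cycle, so there are no bridges.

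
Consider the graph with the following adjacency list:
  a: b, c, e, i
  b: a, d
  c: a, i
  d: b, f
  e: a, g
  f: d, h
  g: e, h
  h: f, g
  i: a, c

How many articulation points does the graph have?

Removing a increases the component count from 1 to 2, so a is a cut vertex.
By contrast removing c leaves 1 component; it is not a cut vertex. No other vertex is a cut vertex either.

1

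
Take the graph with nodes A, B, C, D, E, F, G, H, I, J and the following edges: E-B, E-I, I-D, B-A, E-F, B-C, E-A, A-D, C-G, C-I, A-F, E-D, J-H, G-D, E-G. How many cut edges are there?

1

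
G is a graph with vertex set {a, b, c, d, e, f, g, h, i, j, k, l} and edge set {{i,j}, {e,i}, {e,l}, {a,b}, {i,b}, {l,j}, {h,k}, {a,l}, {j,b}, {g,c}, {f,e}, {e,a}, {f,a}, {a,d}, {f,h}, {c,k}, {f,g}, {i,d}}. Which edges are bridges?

The edges on the cycle e-l-j-b-i-e are not bridges since each lies on that cycle.
Every edge lies on some cycle, so there are no bridges.

none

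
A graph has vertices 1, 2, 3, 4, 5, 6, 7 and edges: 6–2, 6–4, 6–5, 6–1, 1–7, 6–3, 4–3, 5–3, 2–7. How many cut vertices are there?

1

Removing 6 increases the component count from 1 to 2, so 6 is a cut vertex.
By contrast removing 7 leaves 1 component; it is not a cut vertex. No other vertex is a cut vertex either.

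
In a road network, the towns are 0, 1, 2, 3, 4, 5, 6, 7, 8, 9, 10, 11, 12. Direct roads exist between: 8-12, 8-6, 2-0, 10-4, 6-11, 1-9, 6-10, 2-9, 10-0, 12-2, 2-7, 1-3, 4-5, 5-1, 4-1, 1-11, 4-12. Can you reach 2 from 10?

From 10 we can reach 0, 1, 2, 3, 4, 5, 6, 7, 8, 9, 10, 11, 12, which includes 2.

Yes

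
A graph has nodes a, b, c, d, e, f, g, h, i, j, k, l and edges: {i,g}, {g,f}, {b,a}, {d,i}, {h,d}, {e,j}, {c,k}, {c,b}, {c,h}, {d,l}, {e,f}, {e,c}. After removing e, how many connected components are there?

With e gone, the remaining components are: {j}; {a, b, c, d, f, g, h, i, k, l}.
That is 2 components.

2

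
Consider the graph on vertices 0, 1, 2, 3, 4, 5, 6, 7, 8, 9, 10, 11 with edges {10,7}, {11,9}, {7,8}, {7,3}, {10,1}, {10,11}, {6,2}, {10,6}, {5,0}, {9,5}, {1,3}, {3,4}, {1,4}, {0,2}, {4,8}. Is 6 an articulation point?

No

Deleting 6 leaves 1 component (was 1) (its neighbors 2, 10 remain connected to each other), so 6 is not a cut vertex.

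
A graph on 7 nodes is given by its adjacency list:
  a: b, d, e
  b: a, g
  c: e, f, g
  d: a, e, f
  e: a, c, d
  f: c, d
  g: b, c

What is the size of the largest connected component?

7

Starting from a we can reach a, b, c, d, e, f, g. That is one component of size 7.
The largest has 7 vertices.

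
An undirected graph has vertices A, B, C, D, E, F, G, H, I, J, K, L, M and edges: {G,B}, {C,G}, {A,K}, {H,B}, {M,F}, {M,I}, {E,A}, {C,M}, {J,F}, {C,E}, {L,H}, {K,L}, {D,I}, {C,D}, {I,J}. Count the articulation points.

1

Removing C increases the component count from 1 to 2, so C is a cut vertex.
By contrast removing E leaves 1 component; it is not a cut vertex. No other vertex is a cut vertex either.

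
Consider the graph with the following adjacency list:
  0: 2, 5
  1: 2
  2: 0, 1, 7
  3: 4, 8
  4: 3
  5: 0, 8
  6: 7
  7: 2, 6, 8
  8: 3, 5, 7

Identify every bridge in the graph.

1-2, 3-4, 3-8, 6-7

The edges on the cycle 5-0-2-7-8-5 are not bridges since each lies on that cycle.
But removing 6-7 disconnects 6 from 7; removing 8-3 disconnects 8 from 3; removing 3-4 disconnects 3 from 4; removing 2-1 disconnects 2 from 1 — these are bridges.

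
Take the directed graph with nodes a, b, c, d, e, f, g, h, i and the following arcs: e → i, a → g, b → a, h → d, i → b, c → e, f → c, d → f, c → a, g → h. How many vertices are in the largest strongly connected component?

9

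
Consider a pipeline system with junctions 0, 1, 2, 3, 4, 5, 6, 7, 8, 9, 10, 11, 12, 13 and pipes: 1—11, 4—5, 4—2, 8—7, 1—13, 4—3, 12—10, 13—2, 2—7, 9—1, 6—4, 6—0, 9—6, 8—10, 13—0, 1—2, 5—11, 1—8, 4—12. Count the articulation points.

Removing 4 increases the component count from 1 to 2, so 4 is a cut vertex.
By contrast removing 11 leaves 1 component; it is not a cut vertex. No other vertex is a cut vertex either.

1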